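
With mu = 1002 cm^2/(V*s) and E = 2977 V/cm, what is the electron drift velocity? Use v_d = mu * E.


Step 1: v_d = mu * E
Step 2: v_d = 1002 * 2977 = 2982954
Step 3: v_d = 2.98e+06 cm/s

2.98e+06


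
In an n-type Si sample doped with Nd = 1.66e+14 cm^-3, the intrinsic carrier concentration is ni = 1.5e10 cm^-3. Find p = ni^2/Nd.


Step 1: Since Nd >> ni, n ≈ Nd = 1.66e+14 cm^-3
Step 2: p = ni^2 / n = (1.5e10)^2 / 1.66e+14
Step 3: p = 2.25e20 / 1.66e+14 = 1.36e+06 cm^-3

1.36e+06


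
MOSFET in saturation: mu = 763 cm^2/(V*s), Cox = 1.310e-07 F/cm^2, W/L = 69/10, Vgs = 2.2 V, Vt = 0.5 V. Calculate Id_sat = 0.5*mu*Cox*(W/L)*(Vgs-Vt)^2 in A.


Step 1: Overdrive voltage Vov = Vgs - Vt = 2.2 - 0.5 = 1.7 V
Step 2: W/L = 69/10 = 6.9
Step 3: Id = 0.5 * 763 * 1.310e-07 * 6.9 * 1.7^2
Step 4: Id = 9.97e-04 A

9.97e-04


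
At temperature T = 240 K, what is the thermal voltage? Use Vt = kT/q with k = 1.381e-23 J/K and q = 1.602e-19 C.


Step 1: kT = 1.381e-23 * 240 = 3.3144e-21 J
Step 2: Vt = kT/q = 3.3144e-21 / 1.602e-19
Step 3: Vt = 0.02069 V

0.02069


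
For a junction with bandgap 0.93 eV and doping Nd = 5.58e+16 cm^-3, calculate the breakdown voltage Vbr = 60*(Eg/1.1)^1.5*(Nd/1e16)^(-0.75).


Step 1: Eg/1.1 = 0.93/1.1 = 0.845455
Step 2: (Eg/1.1)^1.5 = 0.845455^1.5 = 0.777384
Step 3: (Nd/1e16)^(-0.75) = (5.58)^(-0.75) = 0.275438
Step 4: Vbr = 60 * 0.777384 * 0.275438 = 12.8 V

12.8


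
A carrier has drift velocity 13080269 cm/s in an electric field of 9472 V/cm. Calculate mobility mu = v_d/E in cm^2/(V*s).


Step 1: mu = v_d / E
Step 2: mu = 13080269 / 9472
Step 3: mu = 1380.94 cm^2/(V*s)

1380.94


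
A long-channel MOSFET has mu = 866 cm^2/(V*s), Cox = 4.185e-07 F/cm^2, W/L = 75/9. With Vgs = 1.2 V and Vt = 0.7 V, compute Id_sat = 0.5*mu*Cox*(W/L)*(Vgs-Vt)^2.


Step 1: Overdrive voltage Vov = Vgs - Vt = 1.2 - 0.7 = 0.5 V
Step 2: W/L = 75/9 = 8.33333
Step 3: Id = 0.5 * 866 * 4.185e-07 * 8.33333 * 0.5^2
Step 4: Id = 3.78e-04 A

3.78e-04


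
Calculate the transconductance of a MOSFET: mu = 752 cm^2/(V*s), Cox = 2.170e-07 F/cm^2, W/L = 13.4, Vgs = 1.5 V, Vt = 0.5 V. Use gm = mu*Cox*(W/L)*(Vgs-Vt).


Step 1: Vov = Vgs - Vt = 1.5 - 0.5 = 1.0 V
Step 2: gm = mu * Cox * (W/L) * Vov
Step 3: gm = 752 * 2.170e-07 * 13.4 * 1.0 = 2.19e-03 S

2.19e-03


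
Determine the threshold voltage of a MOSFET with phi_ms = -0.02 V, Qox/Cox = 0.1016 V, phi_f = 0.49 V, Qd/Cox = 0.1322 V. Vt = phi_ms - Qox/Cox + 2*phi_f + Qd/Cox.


Step 1: Vt = phi_ms - Qox/Cox + 2*phi_f + Qd/Cox
Step 2: Vt = -0.02 - 0.1016 + 2*0.49 + 0.1322
Step 3: Vt = -0.02 - 0.1016 + 0.98 + 0.1322
Step 4: Vt = 0.9906 V

0.9906


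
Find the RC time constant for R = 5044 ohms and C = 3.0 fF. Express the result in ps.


Step 1: tau = R * C
Step 2: tau = 5044 * 3.0 fF = 5044 * 3.0e-15 F
Step 3: tau = 1.5132e-11 s = 15.132 ps

15.132


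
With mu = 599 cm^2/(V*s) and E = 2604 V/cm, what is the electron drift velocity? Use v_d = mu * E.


Step 1: v_d = mu * E
Step 2: v_d = 599 * 2604 = 1559796
Step 3: v_d = 1.56e+06 cm/s

1.56e+06


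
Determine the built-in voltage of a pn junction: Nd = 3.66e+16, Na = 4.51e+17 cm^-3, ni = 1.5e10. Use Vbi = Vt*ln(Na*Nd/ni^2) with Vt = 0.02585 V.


Step 1: Compute Na*Nd/ni^2 = 4.51e+17 * 3.66e+16 / (1.5e10)^2 = 7.3363e+13
Step 2: ln(7.3363e+13) = 31.9264
Step 3: Vbi = 0.02585 * 31.9264 = 0.825 V

0.825


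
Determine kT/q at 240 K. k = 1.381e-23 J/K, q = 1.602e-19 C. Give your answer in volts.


Step 1: kT = 1.381e-23 * 240 = 3.3144e-21 J
Step 2: Vt = kT/q = 3.3144e-21 / 1.602e-19
Step 3: Vt = 0.02069 V

0.02069


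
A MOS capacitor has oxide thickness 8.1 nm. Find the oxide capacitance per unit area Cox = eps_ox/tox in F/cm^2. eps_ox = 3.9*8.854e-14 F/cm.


Step 1: eps_ox = 3.9 * 8.854e-14 = 3.45306e-13 F/cm
Step 2: tox in cm = 8.1 nm * 1e-7 = 8.1000e-07 cm
Step 3: Cox = 3.45306e-13 / 8.1000e-07 = 4.26e-07 F/cm^2

4.26e-07


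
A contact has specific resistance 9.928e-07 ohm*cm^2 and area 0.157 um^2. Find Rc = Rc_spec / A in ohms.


Step 1: Convert area to cm^2: 0.157 um^2 = 1.5700e-09 cm^2
Step 2: Rc = Rc_spec / A = 9.928e-07 / 1.5700e-09
Step 3: Rc = 6.32e+02 ohms

6.32e+02


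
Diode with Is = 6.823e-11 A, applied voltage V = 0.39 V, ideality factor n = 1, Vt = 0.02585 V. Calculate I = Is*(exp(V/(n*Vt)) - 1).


Step 1: V/(n*Vt) = 0.39/(1*0.02585) = 15.0870
Step 2: exp(15.0870) = 3.5662e+06
Step 3: I = 6.823e-11 * (3.5662e+06 - 1) = 2.43e-04 A

2.43e-04


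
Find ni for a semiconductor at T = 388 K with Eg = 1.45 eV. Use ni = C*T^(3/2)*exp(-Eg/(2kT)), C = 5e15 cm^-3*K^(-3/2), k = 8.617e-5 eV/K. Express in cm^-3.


Step 1: Compute kT = 8.617e-5 * 388 = 0.03343396 eV
Step 2: Exponent = -Eg/(2kT) = -1.45/(2*0.03343396) = -21.68454
Step 3: T^(3/2) = 388^1.5 = 7642.71
Step 4: ni = 5e15 * 7642.71 * exp(-21.68454) = 1.46e+10 cm^-3

1.46e+10


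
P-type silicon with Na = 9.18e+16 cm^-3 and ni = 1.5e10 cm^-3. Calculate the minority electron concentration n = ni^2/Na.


Step 1: Majority hole concentration p ≈ Na = 9.18e+16 cm^-3
Step 2: n = ni^2 / Na = (1.5e10)^2 / 9.18e+16
Step 3: n = 2.45e+03 cm^-3

2.45e+03


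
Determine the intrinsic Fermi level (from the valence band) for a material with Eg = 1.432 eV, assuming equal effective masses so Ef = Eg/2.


Step 1: For an intrinsic semiconductor, the Fermi level sits at midgap.
Step 2: Ef = Eg / 2 = 1.432 / 2 = 0.716 eV

0.716


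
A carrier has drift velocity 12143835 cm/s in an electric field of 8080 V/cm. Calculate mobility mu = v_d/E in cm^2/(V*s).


Step 1: mu = v_d / E
Step 2: mu = 12143835 / 8080
Step 3: mu = 1502.95 cm^2/(V*s)

1502.95


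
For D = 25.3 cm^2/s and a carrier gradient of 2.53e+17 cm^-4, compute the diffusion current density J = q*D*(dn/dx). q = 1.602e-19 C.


Step 1: J = q * D * (dn/dx)
Step 2: J = 1.602e-19 * 25.3 * 2.53e+17
Step 3: J = 1.03e+00 A/cm^2

1.03e+00


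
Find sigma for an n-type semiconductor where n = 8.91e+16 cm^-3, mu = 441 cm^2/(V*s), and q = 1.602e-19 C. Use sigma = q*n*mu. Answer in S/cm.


Step 1: sigma = q * n * mu
Step 2: sigma = 1.602e-19 * 8.91e+16 * 441
Step 3: sigma = 6.295e+00 S/cm

6.295e+00


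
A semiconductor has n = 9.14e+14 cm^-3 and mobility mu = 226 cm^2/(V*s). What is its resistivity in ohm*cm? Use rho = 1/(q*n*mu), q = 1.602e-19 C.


Step 1: sigma = q * n * mu = 1.602e-19 * 9.14e+14 * 226 = 3.30916e-02 S/cm
Step 2: rho = 1 / sigma = 1 / 3.30916e-02 = 30.22 ohm*cm

30.22


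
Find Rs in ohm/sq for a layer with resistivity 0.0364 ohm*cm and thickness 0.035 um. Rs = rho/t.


Step 1: Convert thickness to cm: t = 0.035 um = 3.5000e-06 cm
Step 2: Rs = rho / t = 0.0364 / 3.5000e-06
Step 3: Rs = 10400.0 ohm/sq

10400.0


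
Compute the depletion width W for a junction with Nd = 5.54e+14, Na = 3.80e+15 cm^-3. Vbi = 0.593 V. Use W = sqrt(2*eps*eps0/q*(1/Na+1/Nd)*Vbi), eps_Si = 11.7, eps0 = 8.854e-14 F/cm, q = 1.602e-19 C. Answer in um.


Step 1: 1/Na + 1/Nd = 1/3.80e+15 + 1/5.54e+14 = 2.06821e-15
Step 2: 2*eps*eps0/q = 2*11.7*8.854e-14/1.602e-19 = 1.293281e+07
Step 3: W^2 = 1.293281e+07 * 2.06821e-15 * 0.593 = 1.58614e-08
Step 4: W = sqrt(1.58614e-08) = 1.259e-04 cm = 1.259 um

1.259


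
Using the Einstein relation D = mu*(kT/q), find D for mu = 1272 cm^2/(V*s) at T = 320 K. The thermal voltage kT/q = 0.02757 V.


Step 1: D = mu * (kT/q)
Step 2: D = 1272 * 0.02757
Step 3: D = 35.07 cm^2/s

35.07


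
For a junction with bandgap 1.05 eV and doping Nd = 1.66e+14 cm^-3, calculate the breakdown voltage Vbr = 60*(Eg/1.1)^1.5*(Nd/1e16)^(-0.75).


Step 1: Eg/1.1 = 1.05/1.1 = 0.954545
Step 2: (Eg/1.1)^1.5 = 0.954545^1.5 = 0.932598
Step 3: (Nd/1e16)^(-0.75) = (0.0166)^(-0.75) = 21.623149
Step 4: Vbr = 60 * 0.932598 * 21.623149 = 1209.9 V

1209.9


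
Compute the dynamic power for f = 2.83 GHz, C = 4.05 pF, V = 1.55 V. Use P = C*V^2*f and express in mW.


Step 1: V^2 = 1.55^2 = 2.4025 V^2
Step 2: P = C*V^2*f = 4.05e-12 F * 2.4025 * 2.83e9 Hz
Step 3: P = 2.753625375e-02 W
Step 4: P = 27.536 mW

27.536


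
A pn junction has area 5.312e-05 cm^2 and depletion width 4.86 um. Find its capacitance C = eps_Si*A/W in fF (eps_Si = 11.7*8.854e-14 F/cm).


Step 1: eps_Si = 11.7 * 8.854e-14 = 1.035918e-12 F/cm
Step 2: W in cm = 4.86 * 1e-4 = 4.86e-04 cm
Step 3: C = 1.035918e-12 * 5.312e-05 / 4.86e-04 = 1.132263e-13 F
Step 4: C = 113.23 fF

113.23


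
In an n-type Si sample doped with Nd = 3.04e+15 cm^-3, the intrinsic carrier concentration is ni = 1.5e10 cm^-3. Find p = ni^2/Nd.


Step 1: Since Nd >> ni, n ≈ Nd = 3.04e+15 cm^-3
Step 2: p = ni^2 / n = (1.5e10)^2 / 3.04e+15
Step 3: p = 2.25e20 / 3.04e+15 = 7.40e+04 cm^-3

7.40e+04


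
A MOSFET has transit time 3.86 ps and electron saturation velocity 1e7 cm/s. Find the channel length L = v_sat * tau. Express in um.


Step 1: tau in seconds = 3.86 ps * 1e-12 = 3.8600e-12 s
Step 2: L = v_sat * tau = 1e7 * 3.8600e-12 = 3.8600e-05 cm
Step 3: L in um = 3.8600e-05 * 1e4 = 0.386 um

0.386


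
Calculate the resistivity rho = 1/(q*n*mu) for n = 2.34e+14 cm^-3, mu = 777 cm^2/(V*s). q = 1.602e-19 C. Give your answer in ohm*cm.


Step 1: sigma = q * n * mu = 1.602e-19 * 2.34e+14 * 777 = 2.91272e-02 S/cm
Step 2: rho = 1 / sigma = 1 / 2.91272e-02 = 34.33 ohm*cm

34.33


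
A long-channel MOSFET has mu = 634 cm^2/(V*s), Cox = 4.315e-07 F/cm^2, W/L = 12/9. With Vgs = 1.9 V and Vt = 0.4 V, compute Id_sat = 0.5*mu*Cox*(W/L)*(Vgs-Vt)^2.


Step 1: Overdrive voltage Vov = Vgs - Vt = 1.9 - 0.4 = 1.5 V
Step 2: W/L = 12/9 = 1.33333
Step 3: Id = 0.5 * 634 * 4.315e-07 * 1.33333 * 1.5^2
Step 4: Id = 4.10e-04 A

4.10e-04


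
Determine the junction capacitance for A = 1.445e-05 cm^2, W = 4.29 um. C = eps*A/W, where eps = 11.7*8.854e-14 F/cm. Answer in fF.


Step 1: eps_Si = 11.7 * 8.854e-14 = 1.035918e-12 F/cm
Step 2: W in cm = 4.29 * 1e-4 = 4.29e-04 cm
Step 3: C = 1.035918e-12 * 1.445e-05 / 4.29e-04 = 3.489281e-14 F
Step 4: C = 34.89 fF

34.89


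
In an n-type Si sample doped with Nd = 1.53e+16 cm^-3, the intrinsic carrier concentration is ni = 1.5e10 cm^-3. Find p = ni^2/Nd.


Step 1: Since Nd >> ni, n ≈ Nd = 1.53e+16 cm^-3
Step 2: p = ni^2 / n = (1.5e10)^2 / 1.53e+16
Step 3: p = 2.25e20 / 1.53e+16 = 1.47e+04 cm^-3

1.47e+04


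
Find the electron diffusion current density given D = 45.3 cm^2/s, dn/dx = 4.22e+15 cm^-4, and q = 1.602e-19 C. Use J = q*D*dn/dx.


Step 1: J = q * D * (dn/dx)
Step 2: J = 1.602e-19 * 45.3 * 4.22e+15
Step 3: J = 3.06e-02 A/cm^2

3.06e-02


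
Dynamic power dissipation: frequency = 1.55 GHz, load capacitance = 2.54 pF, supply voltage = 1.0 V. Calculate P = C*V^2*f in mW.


Step 1: V^2 = 1.0^2 = 1.0 V^2
Step 2: P = C*V^2*f = 2.54e-12 F * 1.0 * 1.55e9 Hz
Step 3: P = 3.937e-03 W
Step 4: P = 3.937 mW

3.937


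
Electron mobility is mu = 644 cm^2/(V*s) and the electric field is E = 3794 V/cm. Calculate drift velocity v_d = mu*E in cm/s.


Step 1: v_d = mu * E
Step 2: v_d = 644 * 3794 = 2443336
Step 3: v_d = 2.44e+06 cm/s

2.44e+06


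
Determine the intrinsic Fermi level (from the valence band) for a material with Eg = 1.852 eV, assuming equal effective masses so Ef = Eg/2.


Step 1: For an intrinsic semiconductor, the Fermi level sits at midgap.
Step 2: Ef = Eg / 2 = 1.852 / 2 = 0.926 eV

0.926


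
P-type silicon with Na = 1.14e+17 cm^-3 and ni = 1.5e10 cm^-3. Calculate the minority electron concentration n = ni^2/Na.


Step 1: Majority hole concentration p ≈ Na = 1.14e+17 cm^-3
Step 2: n = ni^2 / Na = (1.5e10)^2 / 1.14e+17
Step 3: n = 1.97e+03 cm^-3

1.97e+03


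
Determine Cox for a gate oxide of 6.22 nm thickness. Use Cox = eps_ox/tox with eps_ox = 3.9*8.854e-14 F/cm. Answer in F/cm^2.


Step 1: eps_ox = 3.9 * 8.854e-14 = 3.45306e-13 F/cm
Step 2: tox in cm = 6.22 nm * 1e-7 = 6.2200e-07 cm
Step 3: Cox = 3.45306e-13 / 6.2200e-07 = 5.55e-07 F/cm^2

5.55e-07


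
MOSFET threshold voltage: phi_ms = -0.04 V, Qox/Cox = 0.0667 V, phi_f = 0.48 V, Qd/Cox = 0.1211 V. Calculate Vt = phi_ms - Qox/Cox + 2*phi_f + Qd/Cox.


Step 1: Vt = phi_ms - Qox/Cox + 2*phi_f + Qd/Cox
Step 2: Vt = -0.04 - 0.0667 + 2*0.48 + 0.1211
Step 3: Vt = -0.04 - 0.0667 + 0.96 + 0.1211
Step 4: Vt = 0.9744 V

0.9744


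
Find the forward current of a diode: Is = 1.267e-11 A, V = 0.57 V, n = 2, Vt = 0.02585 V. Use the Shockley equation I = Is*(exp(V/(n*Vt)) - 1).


Step 1: V/(n*Vt) = 0.57/(2*0.02585) = 11.0251
Step 2: exp(11.0251) = 6.1396e+04
Step 3: I = 1.267e-11 * (6.1396e+04 - 1) = 7.78e-07 A

7.78e-07


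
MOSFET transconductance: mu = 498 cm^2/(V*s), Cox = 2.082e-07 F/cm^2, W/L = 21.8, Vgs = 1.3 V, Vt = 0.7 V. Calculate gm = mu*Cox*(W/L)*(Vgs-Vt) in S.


Step 1: Vov = Vgs - Vt = 1.3 - 0.7 = 0.6 V
Step 2: gm = mu * Cox * (W/L) * Vov
Step 3: gm = 498 * 2.082e-07 * 21.8 * 0.6 = 1.36e-03 S

1.36e-03


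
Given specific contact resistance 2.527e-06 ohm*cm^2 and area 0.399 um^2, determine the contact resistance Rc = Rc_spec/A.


Step 1: Convert area to cm^2: 0.399 um^2 = 3.9900e-09 cm^2
Step 2: Rc = Rc_spec / A = 2.527e-06 / 3.9900e-09
Step 3: Rc = 6.33e+02 ohms

6.33e+02


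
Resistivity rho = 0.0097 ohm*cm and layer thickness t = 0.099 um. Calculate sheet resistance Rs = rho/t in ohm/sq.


Step 1: Convert thickness to cm: t = 0.099 um = 9.9000e-06 cm
Step 2: Rs = rho / t = 0.0097 / 9.9000e-06
Step 3: Rs = 979.8 ohm/sq

979.8


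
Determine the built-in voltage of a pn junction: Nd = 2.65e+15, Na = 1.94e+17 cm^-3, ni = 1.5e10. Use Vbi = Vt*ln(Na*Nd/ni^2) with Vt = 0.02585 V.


Step 1: Compute Na*Nd/ni^2 = 1.94e+17 * 2.65e+15 / (1.5e10)^2 = 2.2849e+12
Step 2: ln(2.2849e+12) = 28.4573
Step 3: Vbi = 0.02585 * 28.4573 = 0.736 V

0.736


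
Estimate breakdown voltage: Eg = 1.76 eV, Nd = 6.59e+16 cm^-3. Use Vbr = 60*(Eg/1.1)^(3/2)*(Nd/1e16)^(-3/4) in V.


Step 1: Eg/1.1 = 1.76/1.1 = 1.600000
Step 2: (Eg/1.1)^1.5 = 1.600000^1.5 = 2.023858
Step 3: (Nd/1e16)^(-0.75) = (6.59)^(-0.75) = 0.243129
Step 4: Vbr = 60 * 2.023858 * 0.243129 = 29.5 V

29.5


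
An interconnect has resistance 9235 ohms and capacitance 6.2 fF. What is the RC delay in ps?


Step 1: tau = R * C
Step 2: tau = 9235 * 6.2 fF = 9235 * 6.2e-15 F
Step 3: tau = 5.7257e-11 s = 57.257 ps

57.257


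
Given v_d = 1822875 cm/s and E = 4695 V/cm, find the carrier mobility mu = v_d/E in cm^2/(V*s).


Step 1: mu = v_d / E
Step 2: mu = 1822875 / 4695
Step 3: mu = 388.26 cm^2/(V*s)

388.26


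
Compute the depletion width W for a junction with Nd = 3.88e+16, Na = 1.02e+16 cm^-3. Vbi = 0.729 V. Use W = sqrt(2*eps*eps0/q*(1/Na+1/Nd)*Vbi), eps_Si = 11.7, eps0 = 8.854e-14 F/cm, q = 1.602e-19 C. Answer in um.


Step 1: 1/Na + 1/Nd = 1/1.02e+16 + 1/3.88e+16 = 1.23812e-16
Step 2: 2*eps*eps0/q = 2*11.7*8.854e-14/1.602e-19 = 1.293281e+07
Step 3: W^2 = 1.293281e+07 * 1.23812e-16 * 0.729 = 1.16730e-09
Step 4: W = sqrt(1.16730e-09) = 3.417e-05 cm = 0.3417 um

0.3417


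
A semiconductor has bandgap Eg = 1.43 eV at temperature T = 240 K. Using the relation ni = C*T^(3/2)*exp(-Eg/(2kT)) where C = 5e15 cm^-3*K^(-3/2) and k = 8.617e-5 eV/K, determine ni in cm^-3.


Step 1: Compute kT = 8.617e-5 * 240 = 0.0206808 eV
Step 2: Exponent = -Eg/(2kT) = -1.43/(2*0.0206808) = -34.57313
Step 3: T^(3/2) = 240^1.5 = 3718.06
Step 4: ni = 5e15 * 3718.06 * exp(-34.57313) = 1.80e+04 cm^-3

1.80e+04


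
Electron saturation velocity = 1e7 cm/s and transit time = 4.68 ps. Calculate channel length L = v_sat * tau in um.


Step 1: tau in seconds = 4.68 ps * 1e-12 = 4.6800e-12 s
Step 2: L = v_sat * tau = 1e7 * 4.6800e-12 = 4.6800e-05 cm
Step 3: L in um = 4.6800e-05 * 1e4 = 0.468 um

0.468


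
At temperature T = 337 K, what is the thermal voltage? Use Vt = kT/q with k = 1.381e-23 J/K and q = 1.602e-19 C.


Step 1: kT = 1.381e-23 * 337 = 4.65397e-21 J
Step 2: Vt = kT/q = 4.65397e-21 / 1.602e-19
Step 3: Vt = 0.02905 V

0.02905


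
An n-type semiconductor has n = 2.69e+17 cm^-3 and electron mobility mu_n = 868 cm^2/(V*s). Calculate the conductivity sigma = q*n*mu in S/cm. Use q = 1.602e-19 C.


Step 1: sigma = q * n * mu
Step 2: sigma = 1.602e-19 * 2.69e+17 * 868
Step 3: sigma = 3.741e+01 S/cm

3.741e+01


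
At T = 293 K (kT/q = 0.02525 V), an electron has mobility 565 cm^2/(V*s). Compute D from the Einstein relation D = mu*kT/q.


Step 1: D = mu * (kT/q)
Step 2: D = 565 * 0.02525
Step 3: D = 14.27 cm^2/s

14.27


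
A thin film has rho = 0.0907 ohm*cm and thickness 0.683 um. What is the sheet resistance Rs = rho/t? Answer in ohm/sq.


Step 1: Convert thickness to cm: t = 0.683 um = 6.8300e-05 cm
Step 2: Rs = rho / t = 0.0907 / 6.8300e-05
Step 3: Rs = 1328.0 ohm/sq

1328.0


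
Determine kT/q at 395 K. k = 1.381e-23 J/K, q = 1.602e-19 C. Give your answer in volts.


Step 1: kT = 1.381e-23 * 395 = 5.45495e-21 J
Step 2: Vt = kT/q = 5.45495e-21 / 1.602e-19
Step 3: Vt = 0.03405 V

0.03405


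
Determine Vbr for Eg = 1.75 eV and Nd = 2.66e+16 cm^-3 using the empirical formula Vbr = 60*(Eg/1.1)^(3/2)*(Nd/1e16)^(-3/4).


Step 1: Eg/1.1 = 1.75/1.1 = 1.590909
Step 2: (Eg/1.1)^1.5 = 1.590909^1.5 = 2.006633
Step 3: (Nd/1e16)^(-0.75) = (2.66)^(-0.75) = 0.480108
Step 4: Vbr = 60 * 2.006633 * 0.480108 = 57.8 V

57.8


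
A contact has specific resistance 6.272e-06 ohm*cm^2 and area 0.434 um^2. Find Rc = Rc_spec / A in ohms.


Step 1: Convert area to cm^2: 0.434 um^2 = 4.3400e-09 cm^2
Step 2: Rc = Rc_spec / A = 6.272e-06 / 4.3400e-09
Step 3: Rc = 1.45e+03 ohms

1.45e+03


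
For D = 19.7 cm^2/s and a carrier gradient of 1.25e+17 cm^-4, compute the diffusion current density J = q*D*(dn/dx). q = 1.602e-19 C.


Step 1: J = q * D * (dn/dx)
Step 2: J = 1.602e-19 * 19.7 * 1.25e+17
Step 3: J = 3.94e-01 A/cm^2

3.94e-01


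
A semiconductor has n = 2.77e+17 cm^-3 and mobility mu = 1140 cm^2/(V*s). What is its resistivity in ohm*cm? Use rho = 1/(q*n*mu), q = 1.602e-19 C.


Step 1: sigma = q * n * mu = 1.602e-19 * 2.77e+17 * 1140 = 5.05880e+01 S/cm
Step 2: rho = 1 / sigma = 1 / 5.05880e+01 = 0.01977 ohm*cm

0.01977


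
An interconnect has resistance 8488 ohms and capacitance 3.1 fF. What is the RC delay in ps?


Step 1: tau = R * C
Step 2: tau = 8488 * 3.1 fF = 8488 * 3.1e-15 F
Step 3: tau = 2.63128e-11 s = 26.3128 ps

26.3128


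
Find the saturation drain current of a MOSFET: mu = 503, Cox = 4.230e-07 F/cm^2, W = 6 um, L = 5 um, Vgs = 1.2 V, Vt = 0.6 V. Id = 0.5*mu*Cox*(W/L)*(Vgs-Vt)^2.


Step 1: Overdrive voltage Vov = Vgs - Vt = 1.2 - 0.6 = 0.6 V
Step 2: W/L = 6/5 = 1.2
Step 3: Id = 0.5 * 503 * 4.230e-07 * 1.2 * 0.6^2
Step 4: Id = 4.60e-05 A

4.60e-05


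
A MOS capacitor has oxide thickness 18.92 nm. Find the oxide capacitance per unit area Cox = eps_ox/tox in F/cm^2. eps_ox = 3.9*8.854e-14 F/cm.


Step 1: eps_ox = 3.9 * 8.854e-14 = 3.45306e-13 F/cm
Step 2: tox in cm = 18.92 nm * 1e-7 = 1.8920e-06 cm
Step 3: Cox = 3.45306e-13 / 1.8920e-06 = 1.83e-07 F/cm^2

1.83e-07


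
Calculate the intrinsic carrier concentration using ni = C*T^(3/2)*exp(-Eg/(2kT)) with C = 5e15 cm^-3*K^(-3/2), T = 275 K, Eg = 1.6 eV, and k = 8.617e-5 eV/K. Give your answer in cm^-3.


Step 1: Compute kT = 8.617e-5 * 275 = 0.02369675 eV
Step 2: Exponent = -Eg/(2kT) = -1.6/(2*0.02369675) = -33.75990
Step 3: T^(3/2) = 275^1.5 = 4560.36
Step 4: ni = 5e15 * 4560.36 * exp(-33.75990) = 4.97e+04 cm^-3

4.97e+04


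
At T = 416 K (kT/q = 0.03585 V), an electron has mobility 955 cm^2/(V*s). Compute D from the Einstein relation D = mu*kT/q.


Step 1: D = mu * (kT/q)
Step 2: D = 955 * 0.03585
Step 3: D = 34.24 cm^2/s

34.24


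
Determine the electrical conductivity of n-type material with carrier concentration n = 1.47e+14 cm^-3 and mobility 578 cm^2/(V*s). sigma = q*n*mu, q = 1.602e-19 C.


Step 1: sigma = q * n * mu
Step 2: sigma = 1.602e-19 * 1.47e+14 * 578
Step 3: sigma = 1.361e-02 S/cm

1.361e-02


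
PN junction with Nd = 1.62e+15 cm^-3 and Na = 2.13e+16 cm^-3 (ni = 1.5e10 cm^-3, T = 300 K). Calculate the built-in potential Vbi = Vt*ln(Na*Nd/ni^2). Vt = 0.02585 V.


Step 1: Compute Na*Nd/ni^2 = 2.13e+16 * 1.62e+15 / (1.5e10)^2 = 1.5336e+11
Step 2: ln(1.5336e+11) = 25.7561
Step 3: Vbi = 0.02585 * 25.7561 = 0.666 V

0.666


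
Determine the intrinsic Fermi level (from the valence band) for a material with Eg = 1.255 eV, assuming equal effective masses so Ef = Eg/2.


Step 1: For an intrinsic semiconductor, the Fermi level sits at midgap.
Step 2: Ef = Eg / 2 = 1.255 / 2 = 0.6275 eV

0.6275


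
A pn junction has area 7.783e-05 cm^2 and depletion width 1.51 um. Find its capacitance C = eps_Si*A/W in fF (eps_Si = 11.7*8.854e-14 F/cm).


Step 1: eps_Si = 11.7 * 8.854e-14 = 1.035918e-12 F/cm
Step 2: W in cm = 1.51 * 1e-4 = 1.51e-04 cm
Step 3: C = 1.035918e-12 * 7.783e-05 / 1.51e-04 = 5.339437e-13 F
Step 4: C = 533.94 fF

533.94


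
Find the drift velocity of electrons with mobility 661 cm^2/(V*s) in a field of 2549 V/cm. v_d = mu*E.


Step 1: v_d = mu * E
Step 2: v_d = 661 * 2549 = 1684889
Step 3: v_d = 1.68e+06 cm/s

1.68e+06


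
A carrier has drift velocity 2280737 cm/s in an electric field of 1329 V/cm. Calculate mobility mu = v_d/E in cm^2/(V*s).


Step 1: mu = v_d / E
Step 2: mu = 2280737 / 1329
Step 3: mu = 1716.13 cm^2/(V*s)

1716.13


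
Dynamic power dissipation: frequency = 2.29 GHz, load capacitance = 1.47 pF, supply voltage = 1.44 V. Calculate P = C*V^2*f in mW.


Step 1: V^2 = 1.44^2 = 2.0736 V^2
Step 2: P = C*V^2*f = 1.47e-12 F * 2.0736 * 2.29e9 Hz
Step 3: P = 6.98035968e-03 W
Step 4: P = 6.98 mW

6.98


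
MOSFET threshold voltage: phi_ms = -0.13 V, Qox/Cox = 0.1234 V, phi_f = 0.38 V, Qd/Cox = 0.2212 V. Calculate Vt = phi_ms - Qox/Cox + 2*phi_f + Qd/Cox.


Step 1: Vt = phi_ms - Qox/Cox + 2*phi_f + Qd/Cox
Step 2: Vt = -0.13 - 0.1234 + 2*0.38 + 0.2212
Step 3: Vt = -0.13 - 0.1234 + 0.76 + 0.2212
Step 4: Vt = 0.7278 V

0.7278


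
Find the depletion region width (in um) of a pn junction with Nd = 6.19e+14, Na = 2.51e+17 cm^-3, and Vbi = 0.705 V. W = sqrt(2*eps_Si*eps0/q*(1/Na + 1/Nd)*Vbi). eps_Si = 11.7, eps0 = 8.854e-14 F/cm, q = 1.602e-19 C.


Step 1: 1/Na + 1/Nd = 1/2.51e+17 + 1/6.19e+14 = 1.61949e-15
Step 2: 2*eps*eps0/q = 2*11.7*8.854e-14/1.602e-19 = 1.293281e+07
Step 3: W^2 = 1.293281e+07 * 1.61949e-15 * 0.705 = 1.47659e-08
Step 4: W = sqrt(1.47659e-08) = 1.215e-04 cm = 1.215 um

1.215


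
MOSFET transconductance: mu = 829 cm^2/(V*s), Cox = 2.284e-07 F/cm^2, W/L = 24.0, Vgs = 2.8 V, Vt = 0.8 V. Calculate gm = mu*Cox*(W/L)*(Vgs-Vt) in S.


Step 1: Vov = Vgs - Vt = 2.8 - 0.8 = 2.0 V
Step 2: gm = mu * Cox * (W/L) * Vov
Step 3: gm = 829 * 2.284e-07 * 24.0 * 2.0 = 9.09e-03 S

9.09e-03


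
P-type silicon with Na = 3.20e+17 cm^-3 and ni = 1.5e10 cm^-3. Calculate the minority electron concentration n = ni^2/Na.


Step 1: Majority hole concentration p ≈ Na = 3.20e+17 cm^-3
Step 2: n = ni^2 / Na = (1.5e10)^2 / 3.20e+17
Step 3: n = 7.03e+02 cm^-3

7.03e+02


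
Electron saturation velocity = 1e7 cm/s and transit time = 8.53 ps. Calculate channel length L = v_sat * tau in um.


Step 1: tau in seconds = 8.53 ps * 1e-12 = 8.5300e-12 s
Step 2: L = v_sat * tau = 1e7 * 8.5300e-12 = 8.5300e-05 cm
Step 3: L in um = 8.5300e-05 * 1e4 = 0.853 um

0.853


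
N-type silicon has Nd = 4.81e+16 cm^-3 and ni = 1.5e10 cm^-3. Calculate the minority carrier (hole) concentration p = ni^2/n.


Step 1: Since Nd >> ni, n ≈ Nd = 4.81e+16 cm^-3
Step 2: p = ni^2 / n = (1.5e10)^2 / 4.81e+16
Step 3: p = 2.25e20 / 4.81e+16 = 4.68e+03 cm^-3

4.68e+03


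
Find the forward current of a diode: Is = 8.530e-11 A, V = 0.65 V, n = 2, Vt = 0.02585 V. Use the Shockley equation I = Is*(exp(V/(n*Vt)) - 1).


Step 1: V/(n*Vt) = 0.65/(2*0.02585) = 12.5725
Step 2: exp(12.5725) = 2.8851e+05
Step 3: I = 8.530e-11 * (2.8851e+05 - 1) = 2.46e-05 A

2.46e-05


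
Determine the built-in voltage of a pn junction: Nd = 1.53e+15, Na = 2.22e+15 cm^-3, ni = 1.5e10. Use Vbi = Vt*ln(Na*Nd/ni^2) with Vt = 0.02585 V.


Step 1: Compute Na*Nd/ni^2 = 2.22e+15 * 1.53e+15 / (1.5e10)^2 = 1.5096e+10
Step 2: ln(1.5096e+10) = 23.4377
Step 3: Vbi = 0.02585 * 23.4377 = 0.606 V

0.606


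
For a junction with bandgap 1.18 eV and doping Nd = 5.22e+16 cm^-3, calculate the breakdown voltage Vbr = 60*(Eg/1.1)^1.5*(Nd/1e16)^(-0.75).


Step 1: Eg/1.1 = 1.18/1.1 = 1.072727
Step 2: (Eg/1.1)^1.5 = 1.072727^1.5 = 1.111051
Step 3: (Nd/1e16)^(-0.75) = (5.22)^(-0.75) = 0.289566
Step 4: Vbr = 60 * 1.111051 * 0.289566 = 19.3 V

19.3


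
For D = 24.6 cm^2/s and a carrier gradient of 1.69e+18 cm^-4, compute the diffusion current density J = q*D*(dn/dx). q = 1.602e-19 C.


Step 1: J = q * D * (dn/dx)
Step 2: J = 1.602e-19 * 24.6 * 1.69e+18
Step 3: J = 6.66e+00 A/cm^2

6.66e+00


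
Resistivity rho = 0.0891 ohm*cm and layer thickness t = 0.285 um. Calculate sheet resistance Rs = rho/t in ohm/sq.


Step 1: Convert thickness to cm: t = 0.285 um = 2.8500e-05 cm
Step 2: Rs = rho / t = 0.0891 / 2.8500e-05
Step 3: Rs = 3126.3 ohm/sq

3126.3


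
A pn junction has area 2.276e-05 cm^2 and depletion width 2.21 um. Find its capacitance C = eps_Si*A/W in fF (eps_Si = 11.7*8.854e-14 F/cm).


Step 1: eps_Si = 11.7 * 8.854e-14 = 1.035918e-12 F/cm
Step 2: W in cm = 2.21 * 1e-4 = 2.21e-04 cm
Step 3: C = 1.035918e-12 * 2.276e-05 / 2.21e-04 = 1.066855e-13 F
Step 4: C = 106.69 fF

106.69


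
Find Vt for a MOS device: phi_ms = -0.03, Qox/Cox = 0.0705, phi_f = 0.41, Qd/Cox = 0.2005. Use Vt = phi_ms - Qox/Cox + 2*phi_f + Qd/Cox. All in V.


Step 1: Vt = phi_ms - Qox/Cox + 2*phi_f + Qd/Cox
Step 2: Vt = -0.03 - 0.0705 + 2*0.41 + 0.2005
Step 3: Vt = -0.03 - 0.0705 + 0.82 + 0.2005
Step 4: Vt = 0.92 V

0.92


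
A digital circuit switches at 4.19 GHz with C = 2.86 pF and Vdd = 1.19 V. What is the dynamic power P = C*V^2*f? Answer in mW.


Step 1: V^2 = 1.19^2 = 1.4161 V^2
Step 2: P = C*V^2*f = 2.86e-12 F * 1.4161 * 4.19e9 Hz
Step 3: P = 1.696969274e-02 W
Step 4: P = 16.97 mW

16.97


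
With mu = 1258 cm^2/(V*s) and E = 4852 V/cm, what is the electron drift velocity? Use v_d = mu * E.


Step 1: v_d = mu * E
Step 2: v_d = 1258 * 4852 = 6103816
Step 3: v_d = 6.10e+06 cm/s

6.10e+06


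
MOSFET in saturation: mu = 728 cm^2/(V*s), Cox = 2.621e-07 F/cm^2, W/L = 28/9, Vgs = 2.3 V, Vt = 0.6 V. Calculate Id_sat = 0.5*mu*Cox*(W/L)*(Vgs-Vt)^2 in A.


Step 1: Overdrive voltage Vov = Vgs - Vt = 2.3 - 0.6 = 1.7 V
Step 2: W/L = 28/9 = 3.11111
Step 3: Id = 0.5 * 728 * 2.621e-07 * 3.11111 * 1.7^2
Step 4: Id = 8.58e-04 A

8.58e-04


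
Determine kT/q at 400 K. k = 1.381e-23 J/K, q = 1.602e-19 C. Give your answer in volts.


Step 1: kT = 1.381e-23 * 400 = 5.524e-21 J
Step 2: Vt = kT/q = 5.524e-21 / 1.602e-19
Step 3: Vt = 0.03448 V

0.03448


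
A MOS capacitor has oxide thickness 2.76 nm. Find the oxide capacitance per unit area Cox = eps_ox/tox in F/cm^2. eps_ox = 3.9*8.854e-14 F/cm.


Step 1: eps_ox = 3.9 * 8.854e-14 = 3.45306e-13 F/cm
Step 2: tox in cm = 2.76 nm * 1e-7 = 2.7600e-07 cm
Step 3: Cox = 3.45306e-13 / 2.7600e-07 = 1.25e-06 F/cm^2

1.25e-06


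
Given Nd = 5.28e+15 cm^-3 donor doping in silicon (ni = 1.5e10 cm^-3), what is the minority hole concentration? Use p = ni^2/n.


Step 1: Since Nd >> ni, n ≈ Nd = 5.28e+15 cm^-3
Step 2: p = ni^2 / n = (1.5e10)^2 / 5.28e+15
Step 3: p = 2.25e20 / 5.28e+15 = 4.26e+04 cm^-3

4.26e+04


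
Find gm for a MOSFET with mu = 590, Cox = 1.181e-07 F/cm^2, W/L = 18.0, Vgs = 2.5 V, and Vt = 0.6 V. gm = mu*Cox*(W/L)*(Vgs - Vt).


Step 1: Vov = Vgs - Vt = 2.5 - 0.6 = 1.9 V
Step 2: gm = mu * Cox * (W/L) * Vov
Step 3: gm = 590 * 1.181e-07 * 18.0 * 1.9 = 2.38e-03 S

2.38e-03


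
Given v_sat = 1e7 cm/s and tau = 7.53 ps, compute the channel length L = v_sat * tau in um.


Step 1: tau in seconds = 7.53 ps * 1e-12 = 7.5300e-12 s
Step 2: L = v_sat * tau = 1e7 * 7.5300e-12 = 7.5300e-05 cm
Step 3: L in um = 7.5300e-05 * 1e4 = 0.753 um

0.753


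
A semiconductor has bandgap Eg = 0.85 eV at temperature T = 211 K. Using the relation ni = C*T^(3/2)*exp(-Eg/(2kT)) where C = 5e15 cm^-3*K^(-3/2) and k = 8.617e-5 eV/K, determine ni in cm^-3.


Step 1: Compute kT = 8.617e-5 * 211 = 0.01818187 eV
Step 2: Exponent = -Eg/(2kT) = -0.85/(2*0.01818187) = -23.37493
Step 3: T^(3/2) = 211^1.5 = 3064.95
Step 4: ni = 5e15 * 3064.95 * exp(-23.37493) = 1.08e+09 cm^-3

1.08e+09


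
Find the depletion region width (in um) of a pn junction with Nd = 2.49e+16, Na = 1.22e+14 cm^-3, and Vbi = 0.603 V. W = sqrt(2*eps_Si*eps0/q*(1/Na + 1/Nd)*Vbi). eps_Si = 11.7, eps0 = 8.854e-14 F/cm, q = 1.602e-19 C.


Step 1: 1/Na + 1/Nd = 1/1.22e+14 + 1/2.49e+16 = 8.23688e-15
Step 2: 2*eps*eps0/q = 2*11.7*8.854e-14/1.602e-19 = 1.293281e+07
Step 3: W^2 = 1.293281e+07 * 8.23688e-15 * 0.603 = 6.42352e-08
Step 4: W = sqrt(6.42352e-08) = 2.534e-04 cm = 2.534 um

2.534


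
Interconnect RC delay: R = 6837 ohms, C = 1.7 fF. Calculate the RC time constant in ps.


Step 1: tau = R * C
Step 2: tau = 6837 * 1.7 fF = 6837 * 1.7e-15 F
Step 3: tau = 1.16229e-11 s = 11.6229 ps

11.6229


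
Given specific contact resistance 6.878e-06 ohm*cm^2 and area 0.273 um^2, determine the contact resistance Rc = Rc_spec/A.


Step 1: Convert area to cm^2: 0.273 um^2 = 2.7300e-09 cm^2
Step 2: Rc = Rc_spec / A = 6.878e-06 / 2.7300e-09
Step 3: Rc = 2.52e+03 ohms

2.52e+03


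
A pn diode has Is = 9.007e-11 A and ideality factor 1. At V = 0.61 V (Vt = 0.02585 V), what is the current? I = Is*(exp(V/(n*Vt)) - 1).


Step 1: V/(n*Vt) = 0.61/(1*0.02585) = 23.5977
Step 2: exp(23.5977) = 1.7715e+10
Step 3: I = 9.007e-11 * (1.7715e+10 - 1) = 1.60e+00 A

1.60e+00


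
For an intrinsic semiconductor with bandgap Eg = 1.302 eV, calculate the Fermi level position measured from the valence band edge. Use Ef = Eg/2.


Step 1: For an intrinsic semiconductor, the Fermi level sits at midgap.
Step 2: Ef = Eg / 2 = 1.302 / 2 = 0.651 eV

0.651


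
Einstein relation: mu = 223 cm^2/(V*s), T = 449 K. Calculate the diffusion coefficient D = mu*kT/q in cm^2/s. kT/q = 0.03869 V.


Step 1: D = mu * (kT/q)
Step 2: D = 223 * 0.03869
Step 3: D = 8.63 cm^2/s

8.63


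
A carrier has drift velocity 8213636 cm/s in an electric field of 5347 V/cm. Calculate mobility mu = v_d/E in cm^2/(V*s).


Step 1: mu = v_d / E
Step 2: mu = 8213636 / 5347
Step 3: mu = 1536.12 cm^2/(V*s)

1536.12


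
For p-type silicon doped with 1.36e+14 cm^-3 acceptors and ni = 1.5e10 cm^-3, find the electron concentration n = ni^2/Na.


Step 1: Majority hole concentration p ≈ Na = 1.36e+14 cm^-3
Step 2: n = ni^2 / Na = (1.5e10)^2 / 1.36e+14
Step 3: n = 1.65e+06 cm^-3

1.65e+06


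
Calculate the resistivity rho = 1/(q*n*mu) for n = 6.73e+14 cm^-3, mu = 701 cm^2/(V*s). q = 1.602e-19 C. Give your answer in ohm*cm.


Step 1: sigma = q * n * mu = 1.602e-19 * 6.73e+14 * 701 = 7.55780e-02 S/cm
Step 2: rho = 1 / sigma = 1 / 7.55780e-02 = 13.23 ohm*cm

13.23


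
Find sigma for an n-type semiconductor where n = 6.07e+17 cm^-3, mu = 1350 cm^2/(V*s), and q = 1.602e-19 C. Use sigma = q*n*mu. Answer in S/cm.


Step 1: sigma = q * n * mu
Step 2: sigma = 1.602e-19 * 6.07e+17 * 1350
Step 3: sigma = 1.313e+02 S/cm

1.313e+02


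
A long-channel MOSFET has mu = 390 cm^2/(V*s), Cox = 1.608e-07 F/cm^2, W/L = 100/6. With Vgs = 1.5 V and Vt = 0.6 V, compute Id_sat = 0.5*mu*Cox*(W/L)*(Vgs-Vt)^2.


Step 1: Overdrive voltage Vov = Vgs - Vt = 1.5 - 0.6 = 0.9 V
Step 2: W/L = 100/6 = 16.6667
Step 3: Id = 0.5 * 390 * 1.608e-07 * 16.6667 * 0.9^2
Step 4: Id = 4.23e-04 A

4.23e-04


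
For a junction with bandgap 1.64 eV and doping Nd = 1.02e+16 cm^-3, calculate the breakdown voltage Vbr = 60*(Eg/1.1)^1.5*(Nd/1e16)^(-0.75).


Step 1: Eg/1.1 = 1.64/1.1 = 1.490909
Step 2: (Eg/1.1)^1.5 = 1.490909^1.5 = 1.820441
Step 3: (Nd/1e16)^(-0.75) = (1.02)^(-0.75) = 0.985258
Step 4: Vbr = 60 * 1.820441 * 0.985258 = 107.6 V

107.6


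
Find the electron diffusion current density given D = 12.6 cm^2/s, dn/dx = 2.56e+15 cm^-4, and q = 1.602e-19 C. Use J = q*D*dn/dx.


Step 1: J = q * D * (dn/dx)
Step 2: J = 1.602e-19 * 12.6 * 2.56e+15
Step 3: J = 5.17e-03 A/cm^2

5.17e-03


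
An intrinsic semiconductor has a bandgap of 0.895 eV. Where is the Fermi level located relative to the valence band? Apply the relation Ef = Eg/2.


Step 1: For an intrinsic semiconductor, the Fermi level sits at midgap.
Step 2: Ef = Eg / 2 = 0.895 / 2 = 0.4475 eV

0.4475


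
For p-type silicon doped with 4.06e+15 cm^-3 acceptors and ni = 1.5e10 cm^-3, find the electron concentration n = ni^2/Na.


Step 1: Majority hole concentration p ≈ Na = 4.06e+15 cm^-3
Step 2: n = ni^2 / Na = (1.5e10)^2 / 4.06e+15
Step 3: n = 5.54e+04 cm^-3

5.54e+04


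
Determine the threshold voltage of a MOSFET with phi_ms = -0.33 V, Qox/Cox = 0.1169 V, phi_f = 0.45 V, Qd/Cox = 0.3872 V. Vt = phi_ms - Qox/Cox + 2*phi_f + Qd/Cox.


Step 1: Vt = phi_ms - Qox/Cox + 2*phi_f + Qd/Cox
Step 2: Vt = -0.33 - 0.1169 + 2*0.45 + 0.3872
Step 3: Vt = -0.33 - 0.1169 + 0.9 + 0.3872
Step 4: Vt = 0.8403 V

0.8403


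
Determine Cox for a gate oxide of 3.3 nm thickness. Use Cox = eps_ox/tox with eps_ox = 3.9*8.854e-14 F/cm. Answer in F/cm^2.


Step 1: eps_ox = 3.9 * 8.854e-14 = 3.45306e-13 F/cm
Step 2: tox in cm = 3.3 nm * 1e-7 = 3.3000e-07 cm
Step 3: Cox = 3.45306e-13 / 3.3000e-07 = 1.05e-06 F/cm^2

1.05e-06


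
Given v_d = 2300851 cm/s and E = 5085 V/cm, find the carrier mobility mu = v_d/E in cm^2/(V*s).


Step 1: mu = v_d / E
Step 2: mu = 2300851 / 5085
Step 3: mu = 452.48 cm^2/(V*s)

452.48


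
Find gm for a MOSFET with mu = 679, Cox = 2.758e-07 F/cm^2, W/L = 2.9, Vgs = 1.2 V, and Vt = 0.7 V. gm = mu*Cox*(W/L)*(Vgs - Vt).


Step 1: Vov = Vgs - Vt = 1.2 - 0.7 = 0.5 V
Step 2: gm = mu * Cox * (W/L) * Vov
Step 3: gm = 679 * 2.758e-07 * 2.9 * 0.5 = 2.72e-04 S

2.72e-04


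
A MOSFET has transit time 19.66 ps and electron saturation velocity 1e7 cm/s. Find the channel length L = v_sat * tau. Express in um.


Step 1: tau in seconds = 19.66 ps * 1e-12 = 1.9660e-11 s
Step 2: L = v_sat * tau = 1e7 * 1.9660e-11 = 1.9660e-04 cm
Step 3: L in um = 1.9660e-04 * 1e4 = 1.966 um

1.966


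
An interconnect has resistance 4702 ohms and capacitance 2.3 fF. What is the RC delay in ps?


Step 1: tau = R * C
Step 2: tau = 4702 * 2.3 fF = 4702 * 2.3e-15 F
Step 3: tau = 1.08146e-11 s = 10.8146 ps

10.8146


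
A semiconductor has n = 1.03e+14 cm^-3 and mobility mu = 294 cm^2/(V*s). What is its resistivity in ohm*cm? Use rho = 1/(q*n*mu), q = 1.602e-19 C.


Step 1: sigma = q * n * mu = 1.602e-19 * 1.03e+14 * 294 = 4.85118e-03 S/cm
Step 2: rho = 1 / sigma = 1 / 4.85118e-03 = 206.1 ohm*cm

206.1


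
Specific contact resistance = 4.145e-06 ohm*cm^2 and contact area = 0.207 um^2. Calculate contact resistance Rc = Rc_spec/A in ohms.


Step 1: Convert area to cm^2: 0.207 um^2 = 2.0700e-09 cm^2
Step 2: Rc = Rc_spec / A = 4.145e-06 / 2.0700e-09
Step 3: Rc = 2.00e+03 ohms

2.00e+03


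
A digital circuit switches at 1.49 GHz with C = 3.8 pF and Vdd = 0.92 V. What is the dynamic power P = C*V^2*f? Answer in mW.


Step 1: V^2 = 0.92^2 = 0.8464 V^2
Step 2: P = C*V^2*f = 3.8e-12 F * 0.8464 * 1.49e9 Hz
Step 3: P = 4.7923168e-03 W
Step 4: P = 4.792 mW

4.792


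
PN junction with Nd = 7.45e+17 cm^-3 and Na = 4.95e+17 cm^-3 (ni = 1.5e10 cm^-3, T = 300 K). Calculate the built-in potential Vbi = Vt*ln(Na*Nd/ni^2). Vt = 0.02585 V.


Step 1: Compute Na*Nd/ni^2 = 4.95e+17 * 7.45e+17 / (1.5e10)^2 = 1.6390e+15
Step 2: ln(1.6390e+15) = 35.0329
Step 3: Vbi = 0.02585 * 35.0329 = 0.906 V

0.906


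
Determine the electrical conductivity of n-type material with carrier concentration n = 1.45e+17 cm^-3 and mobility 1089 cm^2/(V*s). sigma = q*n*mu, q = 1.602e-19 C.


Step 1: sigma = q * n * mu
Step 2: sigma = 1.602e-19 * 1.45e+17 * 1089
Step 3: sigma = 2.530e+01 S/cm

2.530e+01


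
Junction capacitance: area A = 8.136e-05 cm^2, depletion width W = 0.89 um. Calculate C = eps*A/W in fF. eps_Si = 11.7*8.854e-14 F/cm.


Step 1: eps_Si = 11.7 * 8.854e-14 = 1.035918e-12 F/cm
Step 2: W in cm = 0.89 * 1e-4 = 8.90e-05 cm
Step 3: C = 1.035918e-12 * 8.136e-05 / 8.90e-05 = 9.469920e-13 F
Step 4: C = 946.99 fF

946.99


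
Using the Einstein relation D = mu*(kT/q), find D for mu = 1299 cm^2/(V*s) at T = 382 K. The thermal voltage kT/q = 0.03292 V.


Step 1: D = mu * (kT/q)
Step 2: D = 1299 * 0.03292
Step 3: D = 42.76 cm^2/s

42.76


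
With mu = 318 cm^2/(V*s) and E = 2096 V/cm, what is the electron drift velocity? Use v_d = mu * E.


Step 1: v_d = mu * E
Step 2: v_d = 318 * 2096 = 666528
Step 3: v_d = 6.67e+05 cm/s

6.67e+05


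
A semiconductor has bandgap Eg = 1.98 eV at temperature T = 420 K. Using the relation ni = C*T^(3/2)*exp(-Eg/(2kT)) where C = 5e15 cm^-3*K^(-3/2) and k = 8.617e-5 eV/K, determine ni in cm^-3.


Step 1: Compute kT = 8.617e-5 * 420 = 0.0361914 eV
Step 2: Exponent = -Eg/(2kT) = -1.98/(2*0.0361914) = -27.35456
Step 3: T^(3/2) = 420^1.5 = 8607.44
Step 4: ni = 5e15 * 8607.44 * exp(-27.35456) = 5.67e+07 cm^-3

5.67e+07


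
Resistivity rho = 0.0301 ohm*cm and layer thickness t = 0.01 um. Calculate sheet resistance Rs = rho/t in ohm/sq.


Step 1: Convert thickness to cm: t = 0.01 um = 1.0000e-06 cm
Step 2: Rs = rho / t = 0.0301 / 1.0000e-06
Step 3: Rs = 30100.0 ohm/sq

30100.0


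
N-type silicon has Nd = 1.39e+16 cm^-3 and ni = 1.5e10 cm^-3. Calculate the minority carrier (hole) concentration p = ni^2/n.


Step 1: Since Nd >> ni, n ≈ Nd = 1.39e+16 cm^-3
Step 2: p = ni^2 / n = (1.5e10)^2 / 1.39e+16
Step 3: p = 2.25e20 / 1.39e+16 = 1.62e+04 cm^-3

1.62e+04


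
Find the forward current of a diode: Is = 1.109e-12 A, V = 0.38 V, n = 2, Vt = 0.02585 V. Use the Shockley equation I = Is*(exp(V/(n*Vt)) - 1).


Step 1: V/(n*Vt) = 0.38/(2*0.02585) = 7.3501
Step 2: exp(7.3501) = 1.5564e+03
Step 3: I = 1.109e-12 * (1.5564e+03 - 1) = 1.72e-09 A

1.72e-09


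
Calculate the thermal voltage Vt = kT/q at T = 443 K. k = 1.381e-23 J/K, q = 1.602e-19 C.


Step 1: kT = 1.381e-23 * 443 = 6.11783e-21 J
Step 2: Vt = kT/q = 6.11783e-21 / 1.602e-19
Step 3: Vt = 0.03819 V

0.03819


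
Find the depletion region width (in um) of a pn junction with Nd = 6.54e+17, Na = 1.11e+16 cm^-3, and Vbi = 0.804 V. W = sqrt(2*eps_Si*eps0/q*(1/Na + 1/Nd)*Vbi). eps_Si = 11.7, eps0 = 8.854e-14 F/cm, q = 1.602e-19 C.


Step 1: 1/Na + 1/Nd = 1/1.11e+16 + 1/6.54e+17 = 9.16191e-17
Step 2: 2*eps*eps0/q = 2*11.7*8.854e-14/1.602e-19 = 1.293281e+07
Step 3: W^2 = 1.293281e+07 * 9.16191e-17 * 0.804 = 9.52653e-10
Step 4: W = sqrt(9.52653e-10) = 3.087e-05 cm = 0.3087 um

0.3087


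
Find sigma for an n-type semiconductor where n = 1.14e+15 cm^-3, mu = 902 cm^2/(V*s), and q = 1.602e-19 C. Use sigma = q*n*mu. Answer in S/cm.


Step 1: sigma = q * n * mu
Step 2: sigma = 1.602e-19 * 1.14e+15 * 902
Step 3: sigma = 1.647e-01 S/cm

1.647e-01


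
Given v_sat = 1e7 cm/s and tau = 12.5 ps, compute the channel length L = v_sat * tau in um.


Step 1: tau in seconds = 12.5 ps * 1e-12 = 1.2500e-11 s
Step 2: L = v_sat * tau = 1e7 * 1.2500e-11 = 1.2500e-04 cm
Step 3: L in um = 1.2500e-04 * 1e4 = 1.25 um

1.25


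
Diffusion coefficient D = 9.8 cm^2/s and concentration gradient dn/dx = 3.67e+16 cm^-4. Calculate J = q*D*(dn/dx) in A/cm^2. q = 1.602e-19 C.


Step 1: J = q * D * (dn/dx)
Step 2: J = 1.602e-19 * 9.8 * 3.67e+16
Step 3: J = 5.76e-02 A/cm^2

5.76e-02


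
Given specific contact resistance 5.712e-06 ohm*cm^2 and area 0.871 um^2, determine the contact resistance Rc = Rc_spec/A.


Step 1: Convert area to cm^2: 0.871 um^2 = 8.7100e-09 cm^2
Step 2: Rc = Rc_spec / A = 5.712e-06 / 8.7100e-09
Step 3: Rc = 6.56e+02 ohms

6.56e+02


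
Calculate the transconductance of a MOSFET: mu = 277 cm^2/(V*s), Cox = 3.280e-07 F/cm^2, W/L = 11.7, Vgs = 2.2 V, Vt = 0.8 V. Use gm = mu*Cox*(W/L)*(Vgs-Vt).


Step 1: Vov = Vgs - Vt = 2.2 - 0.8 = 1.4 V
Step 2: gm = mu * Cox * (W/L) * Vov
Step 3: gm = 277 * 3.280e-07 * 11.7 * 1.4 = 1.49e-03 S

1.49e-03
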